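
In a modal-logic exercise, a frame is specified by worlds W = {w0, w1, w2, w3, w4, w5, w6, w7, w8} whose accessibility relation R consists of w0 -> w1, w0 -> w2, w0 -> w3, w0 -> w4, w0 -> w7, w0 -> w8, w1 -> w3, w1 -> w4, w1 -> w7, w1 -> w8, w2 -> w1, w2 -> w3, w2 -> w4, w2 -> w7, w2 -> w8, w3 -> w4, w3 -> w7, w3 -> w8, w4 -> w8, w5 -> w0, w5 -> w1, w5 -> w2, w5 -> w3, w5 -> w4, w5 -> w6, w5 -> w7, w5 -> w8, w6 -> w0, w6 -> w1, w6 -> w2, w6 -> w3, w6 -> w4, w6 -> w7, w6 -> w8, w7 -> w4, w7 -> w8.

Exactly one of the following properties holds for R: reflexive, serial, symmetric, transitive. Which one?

transitive

Reflexive: no — w0 is not related to itself.
Serial: no — w8 has no R-successor.
Symmetric: no — w0 R w1 but not w1 R w0.
Transitive: yes — every two-step R-path is closed by a direct edge.
Only transitive holds.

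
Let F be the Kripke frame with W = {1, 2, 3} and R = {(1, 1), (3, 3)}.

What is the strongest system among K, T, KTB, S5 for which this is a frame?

Reflexive (axiom T): no — 2 is not related to itself.
Symmetric (axiom B): yes — every pair in R has its reverse in R.
Euclidean (axiom 5): yes — any two successors of a common world are R-related.
So F validates K; T would additionally require R to be reflexive. The strongest is K.

K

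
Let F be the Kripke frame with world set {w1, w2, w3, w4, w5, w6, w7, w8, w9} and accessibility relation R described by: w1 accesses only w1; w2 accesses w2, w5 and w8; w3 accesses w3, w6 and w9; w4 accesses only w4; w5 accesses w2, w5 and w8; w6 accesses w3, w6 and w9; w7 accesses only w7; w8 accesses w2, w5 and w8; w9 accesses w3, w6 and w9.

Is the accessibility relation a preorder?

Reflexive: yes — every world is R-related to itself.
Transitive: yes — every two-step R-path is closed by a direct edge.
So R is a preorder.

Yes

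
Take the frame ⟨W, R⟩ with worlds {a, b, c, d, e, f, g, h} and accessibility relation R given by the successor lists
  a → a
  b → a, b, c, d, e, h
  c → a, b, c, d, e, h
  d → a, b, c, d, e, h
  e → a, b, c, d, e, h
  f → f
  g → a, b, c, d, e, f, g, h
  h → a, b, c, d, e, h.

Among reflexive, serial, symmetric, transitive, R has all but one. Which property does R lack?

symmetric

Reflexive: yes — every world is R-related to itself.
Serial: yes — every world has a successor (e.g. a R a).
Symmetric: no — b R a but not a R b.
Transitive: yes — every two-step R-path is closed by a direct edge.
Only symmetric fails.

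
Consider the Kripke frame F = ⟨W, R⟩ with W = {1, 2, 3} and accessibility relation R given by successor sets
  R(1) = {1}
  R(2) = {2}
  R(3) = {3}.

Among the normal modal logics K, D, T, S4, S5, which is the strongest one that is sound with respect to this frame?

Serial (axiom D): yes — every world has a successor (e.g. 1 R 1).
Reflexive (axiom T): yes — every world is R-related to itself.
Transitive (axiom 4): yes — every two-step R-path is closed by a direct edge.
Euclidean (axiom 5): yes — any two successors of a common world are R-related.
So F validates K, D, T, S4, S5. The strongest is S5.

S5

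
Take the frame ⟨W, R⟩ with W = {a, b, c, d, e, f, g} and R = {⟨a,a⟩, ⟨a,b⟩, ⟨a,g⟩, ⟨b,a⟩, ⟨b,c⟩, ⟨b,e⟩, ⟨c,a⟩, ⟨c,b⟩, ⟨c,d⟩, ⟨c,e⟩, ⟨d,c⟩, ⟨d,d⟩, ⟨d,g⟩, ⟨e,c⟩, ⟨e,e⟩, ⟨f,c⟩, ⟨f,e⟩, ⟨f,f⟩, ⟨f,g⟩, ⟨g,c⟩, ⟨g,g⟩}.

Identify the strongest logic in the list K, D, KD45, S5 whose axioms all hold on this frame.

D

Serial (axiom D): yes — every world has a successor (e.g. a R a).
Euclidean (axiom 5): no — a R b and a R g, but not b R g.
Transitive (axiom 4): no — a R b and b R c, but not a R c.
Reflexive (axiom T): no — b is not related to itself.
So F validates K, D; KD45 would additionally require R to be Euclidean and transitive. The strongest is D.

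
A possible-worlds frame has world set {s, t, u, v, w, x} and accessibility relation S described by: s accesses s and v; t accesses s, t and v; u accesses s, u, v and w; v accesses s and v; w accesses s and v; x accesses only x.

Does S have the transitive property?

Transitive: yes — every two-step S-path is closed by a direct edge.

Yes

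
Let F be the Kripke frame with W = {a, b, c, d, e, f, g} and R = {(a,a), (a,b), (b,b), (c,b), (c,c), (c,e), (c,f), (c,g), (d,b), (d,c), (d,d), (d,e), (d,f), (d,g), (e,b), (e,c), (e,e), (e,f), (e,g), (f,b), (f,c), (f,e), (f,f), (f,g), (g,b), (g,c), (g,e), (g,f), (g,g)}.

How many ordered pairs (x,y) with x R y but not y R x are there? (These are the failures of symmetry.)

Enumerating: (a,b), (c,b), (d,b), (d,c), (d,e), (d,f), (d,g), (e,b), (f,b), (g,b).

10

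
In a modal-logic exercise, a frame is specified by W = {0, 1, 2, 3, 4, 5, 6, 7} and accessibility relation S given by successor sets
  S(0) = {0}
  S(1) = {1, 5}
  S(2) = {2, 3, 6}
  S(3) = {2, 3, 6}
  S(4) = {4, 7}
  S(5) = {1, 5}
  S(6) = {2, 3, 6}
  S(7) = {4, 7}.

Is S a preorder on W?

Yes

Reflexive: yes — every world is S-related to itself.
Transitive: yes — every two-step S-path is closed by a direct edge.
So S is a preorder.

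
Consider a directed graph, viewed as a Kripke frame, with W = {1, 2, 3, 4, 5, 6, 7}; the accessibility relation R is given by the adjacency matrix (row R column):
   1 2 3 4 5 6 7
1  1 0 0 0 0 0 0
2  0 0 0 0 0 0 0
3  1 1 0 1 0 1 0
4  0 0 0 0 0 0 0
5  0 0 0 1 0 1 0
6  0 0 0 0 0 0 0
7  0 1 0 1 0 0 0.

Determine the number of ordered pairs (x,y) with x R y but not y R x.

8

Enumerating: (3,1), (3,2), (3,4), (3,6), (5,4), (5,6), (7,2), (7,4).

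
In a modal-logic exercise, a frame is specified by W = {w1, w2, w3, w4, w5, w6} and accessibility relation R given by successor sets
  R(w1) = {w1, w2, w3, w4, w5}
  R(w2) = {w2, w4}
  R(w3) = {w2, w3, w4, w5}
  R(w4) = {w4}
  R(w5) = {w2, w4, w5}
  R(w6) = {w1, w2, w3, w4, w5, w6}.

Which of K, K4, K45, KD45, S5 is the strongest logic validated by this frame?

K4

Transitive (axiom 4): yes — every two-step R-path is closed by a direct edge.
Euclidean (axiom 5): no — w1 R w2 and w1 R w3, but not w2 R w3.
Serial (axiom D): yes — every world has a successor (e.g. w1 R w1).
Reflexive (axiom T): yes — every world is R-related to itself.
So F validates K, K4; K45 would additionally require R to be Euclidean. The strongest is K4.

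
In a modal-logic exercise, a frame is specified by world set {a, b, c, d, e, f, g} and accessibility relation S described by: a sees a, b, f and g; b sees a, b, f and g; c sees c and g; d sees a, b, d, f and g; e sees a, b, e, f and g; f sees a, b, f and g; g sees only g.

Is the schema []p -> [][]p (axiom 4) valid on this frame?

By correspondence theory, 4 is valid on a frame iff S is transitive.
Transitive: yes — every two-step S-path is closed by a direct edge.

Yes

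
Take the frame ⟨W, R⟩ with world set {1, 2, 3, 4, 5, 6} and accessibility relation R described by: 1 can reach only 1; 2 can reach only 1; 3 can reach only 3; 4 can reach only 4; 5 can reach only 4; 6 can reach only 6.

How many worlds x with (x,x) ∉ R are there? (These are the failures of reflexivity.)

Enumerating: 2, 5.

2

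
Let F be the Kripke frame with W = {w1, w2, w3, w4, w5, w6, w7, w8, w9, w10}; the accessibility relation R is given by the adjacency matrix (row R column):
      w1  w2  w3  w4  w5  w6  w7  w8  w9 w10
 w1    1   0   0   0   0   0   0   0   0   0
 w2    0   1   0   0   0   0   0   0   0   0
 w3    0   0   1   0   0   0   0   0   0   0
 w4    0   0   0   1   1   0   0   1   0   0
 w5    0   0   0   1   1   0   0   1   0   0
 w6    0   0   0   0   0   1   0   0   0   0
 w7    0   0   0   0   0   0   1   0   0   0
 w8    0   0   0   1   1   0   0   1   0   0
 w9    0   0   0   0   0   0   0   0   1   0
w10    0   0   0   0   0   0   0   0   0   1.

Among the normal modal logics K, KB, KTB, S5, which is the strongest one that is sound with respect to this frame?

S5

Symmetric (axiom B): yes — every pair in R has its reverse in R.
Reflexive (axiom T): yes — every world is R-related to itself.
Euclidean (axiom 5): yes — any two successors of a common world are R-related.
So F validates K, KB, KTB, S5. The strongest is S5.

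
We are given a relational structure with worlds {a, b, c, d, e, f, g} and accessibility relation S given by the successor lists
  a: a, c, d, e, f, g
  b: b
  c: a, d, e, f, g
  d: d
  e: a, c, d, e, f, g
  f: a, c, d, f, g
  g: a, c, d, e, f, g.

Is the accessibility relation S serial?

Serial: yes — every world has a successor (e.g. a S a).

Yes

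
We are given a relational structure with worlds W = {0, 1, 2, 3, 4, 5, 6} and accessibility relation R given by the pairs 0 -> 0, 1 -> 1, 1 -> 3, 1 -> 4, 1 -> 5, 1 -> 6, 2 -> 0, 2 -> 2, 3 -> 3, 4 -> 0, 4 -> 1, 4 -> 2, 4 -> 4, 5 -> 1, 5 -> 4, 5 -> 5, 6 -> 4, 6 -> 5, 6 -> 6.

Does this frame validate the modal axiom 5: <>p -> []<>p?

Axiom 5 corresponds to the accessibility relation being Euclidean.
Euclidean: no — 1 R 3 and 1 R 4, but not 3 R 4.

No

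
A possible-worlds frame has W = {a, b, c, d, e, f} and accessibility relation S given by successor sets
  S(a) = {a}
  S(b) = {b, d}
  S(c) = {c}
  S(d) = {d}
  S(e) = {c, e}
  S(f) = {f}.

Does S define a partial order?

Yes

Reflexive: yes — every world is S-related to itself.
Transitive: yes — every two-step S-path is closed by a direct edge.
Antisymmetric: yes — no distinct pair is related both ways.
So S is a partial order.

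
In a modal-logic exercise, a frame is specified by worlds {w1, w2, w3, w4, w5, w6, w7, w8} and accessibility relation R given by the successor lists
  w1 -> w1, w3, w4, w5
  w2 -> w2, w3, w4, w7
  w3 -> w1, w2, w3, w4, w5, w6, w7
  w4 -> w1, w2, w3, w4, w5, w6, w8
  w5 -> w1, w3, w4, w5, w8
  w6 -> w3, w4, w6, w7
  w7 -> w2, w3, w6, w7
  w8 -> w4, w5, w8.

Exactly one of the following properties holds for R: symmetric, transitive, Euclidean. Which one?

Symmetric: yes — every pair in R has its reverse in R.
Transitive: no — w1 R w3 and w3 R w2, but not w1 R w2.
Euclidean: no — w2 R w4 and w2 R w7, but not w4 R w7.
Only symmetric holds.

symmetric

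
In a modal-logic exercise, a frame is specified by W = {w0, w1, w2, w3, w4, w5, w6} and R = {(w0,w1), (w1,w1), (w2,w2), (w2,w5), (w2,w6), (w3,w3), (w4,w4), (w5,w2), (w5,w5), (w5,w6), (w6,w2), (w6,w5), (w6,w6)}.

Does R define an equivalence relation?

Reflexive: no — w0 is not related to itself.
Symmetric: no — w0 R w1 but not w1 R w0.
Transitive: yes — every two-step R-path is closed by a direct edge.
So R is not an equivalence relation.

No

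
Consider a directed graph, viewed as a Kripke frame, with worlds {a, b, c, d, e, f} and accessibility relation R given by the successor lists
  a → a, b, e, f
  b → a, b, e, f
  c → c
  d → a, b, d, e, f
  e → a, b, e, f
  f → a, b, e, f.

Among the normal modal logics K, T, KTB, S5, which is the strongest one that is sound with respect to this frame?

Reflexive (axiom T): yes — every world is R-related to itself.
Symmetric (axiom B): no — d R a but not a R d.
Euclidean (axiom 5): no — d R a and d R d, but not a R d.
So F validates K, T; KTB would additionally require R to be symmetric. The strongest is T.

T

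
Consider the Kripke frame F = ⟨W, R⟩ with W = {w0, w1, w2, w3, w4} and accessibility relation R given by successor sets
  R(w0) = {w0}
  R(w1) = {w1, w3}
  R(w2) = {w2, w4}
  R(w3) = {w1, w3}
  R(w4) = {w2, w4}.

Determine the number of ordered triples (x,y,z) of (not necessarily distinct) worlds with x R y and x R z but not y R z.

0

R is Euclidean; there are no such tuples.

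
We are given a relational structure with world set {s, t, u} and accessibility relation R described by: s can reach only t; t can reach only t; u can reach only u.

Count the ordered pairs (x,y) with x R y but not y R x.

Enumerating: (s,t).

1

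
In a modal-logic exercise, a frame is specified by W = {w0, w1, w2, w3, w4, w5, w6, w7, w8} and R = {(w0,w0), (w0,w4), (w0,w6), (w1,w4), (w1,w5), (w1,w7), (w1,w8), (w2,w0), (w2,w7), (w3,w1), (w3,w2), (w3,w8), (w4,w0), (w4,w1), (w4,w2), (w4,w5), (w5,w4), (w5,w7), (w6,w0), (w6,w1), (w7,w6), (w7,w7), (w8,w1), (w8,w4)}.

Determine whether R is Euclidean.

No

Euclidean: no — w0 R w4 and w0 R w6, but not w4 R w6.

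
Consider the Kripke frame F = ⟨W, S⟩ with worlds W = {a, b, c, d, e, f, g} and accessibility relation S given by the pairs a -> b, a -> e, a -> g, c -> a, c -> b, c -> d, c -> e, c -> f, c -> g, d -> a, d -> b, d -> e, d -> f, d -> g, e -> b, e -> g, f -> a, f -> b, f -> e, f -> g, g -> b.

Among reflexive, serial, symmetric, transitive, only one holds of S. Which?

transitive

Reflexive: no — a is not related to itself.
Serial: no — b has no S-successor.
Symmetric: no — a S b but not b S a.
Transitive: yes — every two-step S-path is closed by a direct edge.
Only transitive holds.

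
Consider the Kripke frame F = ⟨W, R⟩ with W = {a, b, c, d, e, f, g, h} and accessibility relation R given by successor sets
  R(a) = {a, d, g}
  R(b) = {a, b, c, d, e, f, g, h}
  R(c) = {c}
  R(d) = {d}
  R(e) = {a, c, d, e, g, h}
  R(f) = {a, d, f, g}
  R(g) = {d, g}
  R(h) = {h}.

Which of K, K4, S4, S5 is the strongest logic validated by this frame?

S4

Transitive (axiom 4): yes — every two-step R-path is closed by a direct edge.
Reflexive (axiom T): yes — every world is R-related to itself.
Euclidean (axiom 5): no — a R d and a R g, but not d R g.
So F validates K, K4, S4; S5 would additionally require R to be Euclidean. The strongest is S4.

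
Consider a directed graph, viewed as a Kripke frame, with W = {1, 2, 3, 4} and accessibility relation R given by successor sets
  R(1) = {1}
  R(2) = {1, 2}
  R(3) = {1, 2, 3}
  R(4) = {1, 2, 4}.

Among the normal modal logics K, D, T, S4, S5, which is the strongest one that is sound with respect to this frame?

S4

Serial (axiom D): yes — every world has a successor (e.g. 1 R 1).
Reflexive (axiom T): yes — every world is R-related to itself.
Transitive (axiom 4): yes — every two-step R-path is closed by a direct edge.
Euclidean (axiom 5): no — 3 R 1 and 3 R 2, but not 1 R 2.
So F validates K, D, T, S4; S5 would additionally require R to be Euclidean. The strongest is S4.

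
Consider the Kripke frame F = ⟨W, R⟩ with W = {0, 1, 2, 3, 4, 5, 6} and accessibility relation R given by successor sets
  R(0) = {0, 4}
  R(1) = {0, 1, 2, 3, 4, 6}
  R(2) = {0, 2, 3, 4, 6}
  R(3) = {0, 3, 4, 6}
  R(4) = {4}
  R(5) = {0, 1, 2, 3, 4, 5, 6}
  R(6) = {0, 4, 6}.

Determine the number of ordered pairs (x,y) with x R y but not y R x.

21

Enumerating: (0,4), (1,0), (1,2), (1,3), (1,4), (1,6), (2,0), (2,3), (2,4), (2,6), (3,0), (3,4), … and 9 more.
Total: 21.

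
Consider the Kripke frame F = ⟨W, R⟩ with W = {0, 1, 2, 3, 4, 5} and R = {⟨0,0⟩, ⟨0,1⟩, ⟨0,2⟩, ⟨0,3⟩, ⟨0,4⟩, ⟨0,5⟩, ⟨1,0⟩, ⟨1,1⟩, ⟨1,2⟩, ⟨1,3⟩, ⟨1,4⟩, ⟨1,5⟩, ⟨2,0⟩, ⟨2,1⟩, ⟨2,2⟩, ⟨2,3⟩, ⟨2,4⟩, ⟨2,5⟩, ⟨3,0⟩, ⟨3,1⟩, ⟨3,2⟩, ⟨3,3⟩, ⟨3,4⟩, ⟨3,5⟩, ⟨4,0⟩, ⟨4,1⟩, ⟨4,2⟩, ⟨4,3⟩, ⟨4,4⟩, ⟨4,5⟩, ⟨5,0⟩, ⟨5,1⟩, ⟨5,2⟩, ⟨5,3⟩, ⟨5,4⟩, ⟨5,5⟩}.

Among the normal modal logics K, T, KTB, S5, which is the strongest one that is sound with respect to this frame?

Reflexive (axiom T): yes — every world is R-related to itself.
Symmetric (axiom B): yes — every pair in R has its reverse in R.
Euclidean (axiom 5): yes — any two successors of a common world are R-related.
So F validates K, T, KTB, S5. The strongest is S5.

S5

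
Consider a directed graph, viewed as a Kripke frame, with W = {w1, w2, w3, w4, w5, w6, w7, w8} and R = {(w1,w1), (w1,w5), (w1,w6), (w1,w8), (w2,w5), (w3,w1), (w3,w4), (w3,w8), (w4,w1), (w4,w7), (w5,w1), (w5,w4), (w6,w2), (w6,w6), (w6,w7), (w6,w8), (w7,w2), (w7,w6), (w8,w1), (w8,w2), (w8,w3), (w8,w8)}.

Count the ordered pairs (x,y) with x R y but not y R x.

11

Enumerating: (w1,w6), (w2,w5), (w3,w1), (w3,w4), (w4,w1), (w4,w7), (w5,w4), (w6,w2), (w6,w8), (w7,w2), (w8,w2).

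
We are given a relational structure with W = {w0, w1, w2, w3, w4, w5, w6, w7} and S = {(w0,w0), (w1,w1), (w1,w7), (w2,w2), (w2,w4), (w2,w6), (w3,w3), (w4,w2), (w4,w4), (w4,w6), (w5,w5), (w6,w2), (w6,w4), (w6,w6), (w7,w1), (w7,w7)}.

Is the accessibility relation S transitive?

Yes

Transitive: yes — every two-step S-path is closed by a direct edge.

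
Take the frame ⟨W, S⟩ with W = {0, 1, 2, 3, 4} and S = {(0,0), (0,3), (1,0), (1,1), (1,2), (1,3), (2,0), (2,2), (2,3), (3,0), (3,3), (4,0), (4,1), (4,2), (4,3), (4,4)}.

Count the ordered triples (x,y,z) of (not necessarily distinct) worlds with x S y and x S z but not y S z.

Enumerating: (1,0,1), (1,0,2), (1,2,1), (1,3,1), (1,3,2), (2,0,2), (2,3,2), (4,0,1), (4,0,2), (4,0,4), (4,1,4), (4,2,1), (4,2,4), (4,3,1), (4,3,2), (4,3,4).

16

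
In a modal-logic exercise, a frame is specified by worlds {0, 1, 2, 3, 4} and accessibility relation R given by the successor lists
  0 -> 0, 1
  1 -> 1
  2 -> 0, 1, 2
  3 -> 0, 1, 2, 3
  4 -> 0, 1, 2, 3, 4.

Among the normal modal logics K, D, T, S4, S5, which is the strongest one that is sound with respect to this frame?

Serial (axiom D): yes — every world has a successor (e.g. 0 R 0).
Reflexive (axiom T): yes — every world is R-related to itself.
Transitive (axiom 4): yes — every two-step R-path is closed by a direct edge.
Euclidean (axiom 5): no — 2 R 1 and 2 R 0, but not 1 R 0.
So F validates K, D, T, S4; S5 would additionally require R to be Euclidean. The strongest is S4.

S4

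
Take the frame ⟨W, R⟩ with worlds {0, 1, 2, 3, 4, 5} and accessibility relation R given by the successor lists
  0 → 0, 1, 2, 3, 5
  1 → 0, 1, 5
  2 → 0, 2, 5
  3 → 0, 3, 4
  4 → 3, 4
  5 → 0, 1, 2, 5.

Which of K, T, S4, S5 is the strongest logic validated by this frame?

Reflexive (axiom T): yes — every world is R-related to itself.
Transitive (axiom 4): no — 0 R 3 and 3 R 4, but not 0 R 4.
Euclidean (axiom 5): no — 0 R 1 and 0 R 2, but not 1 R 2.
So F validates K, T; S4 would additionally require R to be transitive. The strongest is T.

T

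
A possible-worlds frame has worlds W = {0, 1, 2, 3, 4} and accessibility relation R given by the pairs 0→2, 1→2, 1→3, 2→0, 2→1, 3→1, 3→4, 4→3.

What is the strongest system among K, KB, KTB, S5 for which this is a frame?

Symmetric (axiom B): yes — every pair in R has its reverse in R.
Reflexive (axiom T): no — 0 is not related to itself.
Euclidean (axiom 5): no — 1 R 2 and 1 R 3, but not 2 R 3.
So F validates K, KB; KTB would additionally require R to be reflexive. The strongest is KB.

KB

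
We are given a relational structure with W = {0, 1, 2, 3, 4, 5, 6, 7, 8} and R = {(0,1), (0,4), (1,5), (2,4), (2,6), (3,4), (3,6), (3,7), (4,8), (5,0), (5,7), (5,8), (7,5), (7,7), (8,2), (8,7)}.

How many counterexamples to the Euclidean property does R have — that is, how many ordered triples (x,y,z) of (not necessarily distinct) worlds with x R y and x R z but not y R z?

Enumerating: (0,1,1), (0,1,4), (0,4,1), (0,4,4), (1,5,5), (2,4,4), (2,4,6), (2,6,4), (2,6,6), (3,4,4), (3,4,6), (3,4,7), … and 17 more.
Total: 29.

29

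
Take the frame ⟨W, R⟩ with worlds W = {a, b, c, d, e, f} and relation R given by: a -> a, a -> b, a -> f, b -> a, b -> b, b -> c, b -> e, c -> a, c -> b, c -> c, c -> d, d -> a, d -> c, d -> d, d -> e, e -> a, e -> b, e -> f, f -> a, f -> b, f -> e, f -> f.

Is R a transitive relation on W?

Transitive: no — a R b and b R c, but not a R c.

No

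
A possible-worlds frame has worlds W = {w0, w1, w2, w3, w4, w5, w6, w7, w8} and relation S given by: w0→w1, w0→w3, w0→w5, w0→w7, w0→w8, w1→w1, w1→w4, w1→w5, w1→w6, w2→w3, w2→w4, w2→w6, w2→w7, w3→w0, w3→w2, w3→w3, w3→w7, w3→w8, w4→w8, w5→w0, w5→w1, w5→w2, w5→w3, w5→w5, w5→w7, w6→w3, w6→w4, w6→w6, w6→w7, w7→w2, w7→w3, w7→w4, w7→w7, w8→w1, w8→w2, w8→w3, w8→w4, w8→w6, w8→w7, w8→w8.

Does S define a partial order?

No

Reflexive: no — w0 is not related to itself.
Transitive: no — w0 S w1 and w1 S w4, but not w0 S w4.
Antisymmetric: no — w0 S w3 and w3 S w0 with w0 ≠ w3.
So S is not a partial order.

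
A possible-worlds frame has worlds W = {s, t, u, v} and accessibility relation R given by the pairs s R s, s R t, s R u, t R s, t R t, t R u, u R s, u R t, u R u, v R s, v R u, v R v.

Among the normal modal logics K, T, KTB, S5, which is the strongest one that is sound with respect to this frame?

Reflexive (axiom T): yes — every world is R-related to itself.
Symmetric (axiom B): no — v R s but not s R v.
Euclidean (axiom 5): no — v R s and v R v, but not s R v.
So F validates K, T; KTB would additionally require R to be symmetric. The strongest is T.

T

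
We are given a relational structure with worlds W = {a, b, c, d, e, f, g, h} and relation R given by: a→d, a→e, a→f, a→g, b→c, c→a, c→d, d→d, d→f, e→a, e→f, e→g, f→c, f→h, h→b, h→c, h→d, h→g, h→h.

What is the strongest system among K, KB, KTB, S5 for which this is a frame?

Symmetric (axiom B): no — a R d but not d R a.
Reflexive (axiom T): no — a is not related to itself.
Euclidean (axiom 5): no — a R d and a R e, but not d R e.
So F validates K; KB would additionally require R to be symmetric. The strongest is K.

K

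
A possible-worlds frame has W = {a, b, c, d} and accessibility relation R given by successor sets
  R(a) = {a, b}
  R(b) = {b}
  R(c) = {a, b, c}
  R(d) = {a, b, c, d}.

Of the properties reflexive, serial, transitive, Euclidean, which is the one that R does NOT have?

Reflexive: yes — every world is R-related to itself.
Serial: yes — every world has a successor (e.g. a R a).
Transitive: yes — every two-step R-path is closed by a direct edge.
Euclidean: no — c R b and c R a, but not b R a.
Only Euclidean fails.

Euclidean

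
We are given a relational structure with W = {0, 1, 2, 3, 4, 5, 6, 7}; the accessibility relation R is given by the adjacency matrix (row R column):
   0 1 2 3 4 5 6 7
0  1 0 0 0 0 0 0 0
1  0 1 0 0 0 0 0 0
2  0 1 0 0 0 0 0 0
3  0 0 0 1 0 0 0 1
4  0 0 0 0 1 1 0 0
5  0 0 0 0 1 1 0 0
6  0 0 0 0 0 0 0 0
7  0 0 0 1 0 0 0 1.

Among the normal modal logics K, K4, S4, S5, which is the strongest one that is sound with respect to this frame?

Transitive (axiom 4): yes — every two-step R-path is closed by a direct edge.
Reflexive (axiom T): no — 2 is not related to itself.
Euclidean (axiom 5): yes — any two successors of a common world are R-related.
So F validates K, K4; S4 would additionally require R to be reflexive. The strongest is K4.

K4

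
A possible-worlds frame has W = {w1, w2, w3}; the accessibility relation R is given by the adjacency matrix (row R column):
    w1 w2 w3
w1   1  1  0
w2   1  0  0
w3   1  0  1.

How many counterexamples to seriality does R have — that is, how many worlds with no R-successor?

R is serial; there are no such worlds.

0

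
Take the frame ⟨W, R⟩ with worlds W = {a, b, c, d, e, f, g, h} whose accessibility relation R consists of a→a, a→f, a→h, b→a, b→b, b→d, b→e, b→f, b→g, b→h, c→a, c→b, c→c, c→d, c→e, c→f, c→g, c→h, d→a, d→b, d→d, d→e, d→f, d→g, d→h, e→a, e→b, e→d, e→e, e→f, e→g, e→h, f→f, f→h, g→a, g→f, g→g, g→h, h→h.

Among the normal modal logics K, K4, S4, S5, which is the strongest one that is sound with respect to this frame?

Transitive (axiom 4): yes — every two-step R-path is closed by a direct edge.
Reflexive (axiom T): yes — every world is R-related to itself.
Euclidean (axiom 5): no — a R h and a R f, but not h R f.
So F validates K, K4, S4; S5 would additionally require R to be Euclidean. The strongest is S4.

S4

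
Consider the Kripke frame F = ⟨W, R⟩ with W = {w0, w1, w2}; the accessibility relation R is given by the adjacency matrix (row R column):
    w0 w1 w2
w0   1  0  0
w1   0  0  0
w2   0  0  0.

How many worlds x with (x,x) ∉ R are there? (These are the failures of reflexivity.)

Enumerating: w1, w2.

2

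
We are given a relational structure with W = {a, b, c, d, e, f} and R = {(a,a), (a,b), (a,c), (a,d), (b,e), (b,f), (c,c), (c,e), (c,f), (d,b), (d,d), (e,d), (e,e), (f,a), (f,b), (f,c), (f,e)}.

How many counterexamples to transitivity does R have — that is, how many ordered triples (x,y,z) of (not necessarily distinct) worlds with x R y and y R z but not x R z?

18

Enumerating: (a,b,e), (a,b,f), (a,c,e), (a,c,f), (b,e,d), (b,f,a), (b,f,b), (b,f,c), (c,e,d), (c,f,a), (c,f,b), (d,b,e), (d,b,f), (e,d,b), (f,a,d), (f,b,f), (f,c,f), (f,e,d).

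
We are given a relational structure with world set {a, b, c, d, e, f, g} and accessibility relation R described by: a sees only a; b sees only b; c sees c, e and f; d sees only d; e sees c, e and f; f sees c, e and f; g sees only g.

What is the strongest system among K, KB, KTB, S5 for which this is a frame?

Symmetric (axiom B): yes — every pair in R has its reverse in R.
Reflexive (axiom T): yes — every world is R-related to itself.
Euclidean (axiom 5): yes — any two successors of a common world are R-related.
So F validates K, KB, KTB, S5. The strongest is S5.

S5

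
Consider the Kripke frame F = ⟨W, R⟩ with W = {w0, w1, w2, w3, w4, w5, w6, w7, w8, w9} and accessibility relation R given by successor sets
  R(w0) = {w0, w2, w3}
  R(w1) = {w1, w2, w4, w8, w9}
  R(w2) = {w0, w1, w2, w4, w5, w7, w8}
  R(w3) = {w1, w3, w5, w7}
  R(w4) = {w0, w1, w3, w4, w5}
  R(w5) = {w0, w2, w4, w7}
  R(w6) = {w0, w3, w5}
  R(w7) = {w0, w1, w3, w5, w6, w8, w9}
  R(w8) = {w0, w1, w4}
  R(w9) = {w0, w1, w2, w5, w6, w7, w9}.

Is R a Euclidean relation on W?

No

Euclidean: no — w0 R w2 and w0 R w3, but not w2 R w3.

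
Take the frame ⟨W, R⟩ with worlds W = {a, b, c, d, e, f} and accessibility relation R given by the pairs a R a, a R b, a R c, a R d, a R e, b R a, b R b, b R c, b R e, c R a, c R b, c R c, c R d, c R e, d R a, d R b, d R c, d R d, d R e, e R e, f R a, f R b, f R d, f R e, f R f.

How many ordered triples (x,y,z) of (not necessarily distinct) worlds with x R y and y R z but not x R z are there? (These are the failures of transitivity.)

Enumerating: (b,a,d), (b,c,d), (f,a,c), (f,b,c), (f,d,c).

5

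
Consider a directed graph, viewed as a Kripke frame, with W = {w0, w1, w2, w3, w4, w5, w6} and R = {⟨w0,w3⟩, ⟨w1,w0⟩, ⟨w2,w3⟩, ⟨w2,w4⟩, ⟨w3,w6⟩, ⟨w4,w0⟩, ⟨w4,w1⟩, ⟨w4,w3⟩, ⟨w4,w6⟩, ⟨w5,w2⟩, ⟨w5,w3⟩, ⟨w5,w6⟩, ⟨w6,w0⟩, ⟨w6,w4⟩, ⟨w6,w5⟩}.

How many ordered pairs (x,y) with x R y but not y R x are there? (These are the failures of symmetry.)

11

Enumerating: (w0,w3), (w1,w0), (w2,w3), (w2,w4), (w3,w6), (w4,w0), (w4,w1), (w4,w3), (w5,w2), (w5,w3), (w6,w0).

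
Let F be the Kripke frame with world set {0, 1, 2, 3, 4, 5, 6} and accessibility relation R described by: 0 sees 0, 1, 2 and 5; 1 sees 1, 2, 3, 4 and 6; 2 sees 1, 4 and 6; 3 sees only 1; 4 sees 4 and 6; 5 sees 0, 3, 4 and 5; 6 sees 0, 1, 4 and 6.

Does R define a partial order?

Reflexive: no — 2 is not related to itself.
Transitive: no — 0 R 1 and 1 R 3, but not 0 R 3.
Antisymmetric: no — 0 R 5 and 5 R 0 with 0 ≠ 5.
So R is not a partial order.

No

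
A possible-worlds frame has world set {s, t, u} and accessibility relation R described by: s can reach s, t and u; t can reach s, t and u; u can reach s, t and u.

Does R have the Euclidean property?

Euclidean: yes — any two successors of a common world are R-related.

Yes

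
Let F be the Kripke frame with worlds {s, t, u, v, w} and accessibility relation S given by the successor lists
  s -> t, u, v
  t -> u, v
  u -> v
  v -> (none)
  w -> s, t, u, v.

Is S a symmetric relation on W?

No

Symmetric: no — s S t but not t S s.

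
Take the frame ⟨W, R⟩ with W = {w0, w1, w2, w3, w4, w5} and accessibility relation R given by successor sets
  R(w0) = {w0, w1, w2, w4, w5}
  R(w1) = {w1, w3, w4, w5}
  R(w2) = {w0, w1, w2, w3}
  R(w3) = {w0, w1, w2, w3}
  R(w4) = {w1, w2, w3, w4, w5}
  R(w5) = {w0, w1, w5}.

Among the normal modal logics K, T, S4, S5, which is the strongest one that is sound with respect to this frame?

Reflexive (axiom T): yes — every world is R-related to itself.
Transitive (axiom 4): no — w0 R w1 and w1 R w3, but not w0 R w3.
Euclidean (axiom 5): no — w0 R w1 and w0 R w2, but not w1 R w2.
So F validates K, T; S4 would additionally require R to be transitive. The strongest is T.

T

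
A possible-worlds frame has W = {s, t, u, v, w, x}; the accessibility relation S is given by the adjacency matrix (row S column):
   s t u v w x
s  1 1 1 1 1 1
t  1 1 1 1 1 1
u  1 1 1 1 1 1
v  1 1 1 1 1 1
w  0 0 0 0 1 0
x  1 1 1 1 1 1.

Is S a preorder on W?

Yes

Reflexive: yes — every world is S-related to itself.
Transitive: yes — every two-step S-path is closed by a direct edge.
So S is a preorder.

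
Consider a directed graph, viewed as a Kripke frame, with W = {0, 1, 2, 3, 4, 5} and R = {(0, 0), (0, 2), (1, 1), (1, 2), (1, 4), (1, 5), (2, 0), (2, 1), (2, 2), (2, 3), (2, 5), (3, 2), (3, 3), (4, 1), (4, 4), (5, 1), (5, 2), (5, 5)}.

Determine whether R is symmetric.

Symmetric: yes — every pair in R has its reverse in R.

Yes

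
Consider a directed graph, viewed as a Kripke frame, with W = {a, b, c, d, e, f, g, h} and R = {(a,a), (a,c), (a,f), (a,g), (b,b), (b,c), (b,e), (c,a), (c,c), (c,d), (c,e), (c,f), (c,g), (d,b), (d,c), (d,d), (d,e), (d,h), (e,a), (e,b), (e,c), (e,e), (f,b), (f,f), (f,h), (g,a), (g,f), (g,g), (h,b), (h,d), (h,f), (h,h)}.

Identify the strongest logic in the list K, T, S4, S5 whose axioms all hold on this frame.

Reflexive (axiom T): yes — every world is R-related to itself.
Transitive (axiom 4): no — a R c and c R d, but not a R d.
Euclidean (axiom 5): no — a R f and a R c, but not f R c.
So F validates K, T; S4 would additionally require R to be transitive. The strongest is T.

T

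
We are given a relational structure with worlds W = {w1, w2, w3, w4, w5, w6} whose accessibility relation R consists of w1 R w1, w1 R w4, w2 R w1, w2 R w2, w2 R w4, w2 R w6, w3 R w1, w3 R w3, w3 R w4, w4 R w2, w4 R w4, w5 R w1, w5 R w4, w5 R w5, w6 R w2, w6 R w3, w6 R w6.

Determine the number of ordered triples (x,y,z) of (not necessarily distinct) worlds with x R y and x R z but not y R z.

16

Enumerating: (w1,w4,w1), (w2,w1,w2), (w2,w1,w6), (w2,w4,w1), (w2,w4,w6), (w2,w6,w1), (w2,w6,w4), (w3,w1,w3), (w3,w4,w1), (w3,w4,w3), (w5,w1,w5), (w5,w4,w1), (w5,w4,w5), (w6,w2,w3), (w6,w3,w2), (w6,w3,w6).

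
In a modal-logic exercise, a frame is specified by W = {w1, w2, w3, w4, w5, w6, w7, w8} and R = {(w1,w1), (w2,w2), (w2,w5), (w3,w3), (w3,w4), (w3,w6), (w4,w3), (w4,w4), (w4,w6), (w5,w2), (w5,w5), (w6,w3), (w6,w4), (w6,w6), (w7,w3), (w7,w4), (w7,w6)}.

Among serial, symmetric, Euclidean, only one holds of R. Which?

Serial: no — w8 has no R-successor.
Symmetric: no — w7 R w3 but not w3 R w7.
Euclidean: yes — any two successors of a common world are R-related.
Only Euclidean holds.

Euclidean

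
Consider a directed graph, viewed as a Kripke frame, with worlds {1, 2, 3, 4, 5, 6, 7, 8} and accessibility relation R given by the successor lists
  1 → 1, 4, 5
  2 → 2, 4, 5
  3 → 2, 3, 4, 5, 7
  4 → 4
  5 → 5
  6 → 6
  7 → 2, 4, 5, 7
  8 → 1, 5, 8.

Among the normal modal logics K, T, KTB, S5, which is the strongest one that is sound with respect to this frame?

Reflexive (axiom T): yes — every world is R-related to itself.
Symmetric (axiom B): no — 1 R 4 but not 4 R 1.
Euclidean (axiom 5): no — 1 R 4 and 1 R 5, but not 4 R 5.
So F validates K, T; KTB would additionally require R to be symmetric. The strongest is T.

T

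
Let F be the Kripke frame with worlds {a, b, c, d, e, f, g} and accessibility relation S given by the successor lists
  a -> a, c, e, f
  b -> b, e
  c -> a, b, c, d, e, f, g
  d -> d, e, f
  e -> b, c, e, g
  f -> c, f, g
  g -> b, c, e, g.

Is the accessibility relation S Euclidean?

No

Euclidean: no — a S e and a S f, but not e S f.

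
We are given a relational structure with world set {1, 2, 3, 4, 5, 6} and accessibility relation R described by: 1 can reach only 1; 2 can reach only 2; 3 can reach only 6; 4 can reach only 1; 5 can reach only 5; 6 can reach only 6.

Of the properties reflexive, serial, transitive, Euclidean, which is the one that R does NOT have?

reflexive

Reflexive: no — 3 is not related to itself.
Serial: yes — every world has a successor (e.g. 1 R 1).
Transitive: yes — every two-step R-path is closed by a direct edge.
Euclidean: yes — any two successors of a common world are R-related.
Only reflexive fails.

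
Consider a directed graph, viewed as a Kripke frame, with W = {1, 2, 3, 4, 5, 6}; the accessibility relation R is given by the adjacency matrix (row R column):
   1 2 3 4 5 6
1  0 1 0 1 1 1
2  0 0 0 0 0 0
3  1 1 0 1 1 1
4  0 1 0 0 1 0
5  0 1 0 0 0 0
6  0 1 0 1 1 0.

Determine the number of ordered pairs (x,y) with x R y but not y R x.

15

Enumerating: (1,2), (1,4), (1,5), (1,6), (3,1), (3,2), (3,4), (3,5), (3,6), (4,2), (4,5), (5,2), (6,2), (6,4), (6,5).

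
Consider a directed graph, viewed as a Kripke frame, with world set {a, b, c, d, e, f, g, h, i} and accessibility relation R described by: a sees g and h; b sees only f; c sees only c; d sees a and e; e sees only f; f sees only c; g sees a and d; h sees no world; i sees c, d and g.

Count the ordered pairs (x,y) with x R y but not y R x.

Enumerating: (a,h), (b,f), (d,a), (d,e), (e,f), (f,c), (g,d), (i,c), (i,d), (i,g).

10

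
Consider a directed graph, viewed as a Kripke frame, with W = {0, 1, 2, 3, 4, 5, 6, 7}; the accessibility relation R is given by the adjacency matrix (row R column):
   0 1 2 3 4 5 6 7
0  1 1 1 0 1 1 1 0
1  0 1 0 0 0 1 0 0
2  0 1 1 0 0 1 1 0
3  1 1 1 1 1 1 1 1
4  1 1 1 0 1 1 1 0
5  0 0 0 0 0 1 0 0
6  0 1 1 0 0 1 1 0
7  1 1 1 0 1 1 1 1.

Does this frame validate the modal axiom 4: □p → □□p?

Yes

By correspondence theory, 4 is valid on a frame iff R is transitive.
Transitive: yes — every two-step R-path is closed by a direct edge.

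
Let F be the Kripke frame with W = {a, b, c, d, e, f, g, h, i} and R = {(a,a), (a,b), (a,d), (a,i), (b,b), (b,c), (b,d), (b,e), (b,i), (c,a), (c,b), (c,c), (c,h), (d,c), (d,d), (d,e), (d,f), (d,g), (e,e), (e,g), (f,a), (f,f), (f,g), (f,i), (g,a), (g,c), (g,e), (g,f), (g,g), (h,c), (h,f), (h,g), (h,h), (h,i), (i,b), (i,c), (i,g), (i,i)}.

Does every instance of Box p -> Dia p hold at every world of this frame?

Yes

The schema D characterises exactly the serial frames.
Serial: yes — every world has a successor (e.g. a R a).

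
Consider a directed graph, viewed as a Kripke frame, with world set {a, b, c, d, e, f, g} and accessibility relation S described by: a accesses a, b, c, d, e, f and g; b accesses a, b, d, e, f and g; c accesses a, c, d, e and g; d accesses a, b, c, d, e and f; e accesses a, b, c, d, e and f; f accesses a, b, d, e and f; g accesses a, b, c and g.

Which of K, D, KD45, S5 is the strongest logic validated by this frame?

D

Serial (axiom D): yes — every world has a successor (e.g. a S a).
Euclidean (axiom 5): no — a S b and a S c, but not b S c.
Transitive (axiom 4): no — b S a and a S c, but not b S c.
Reflexive (axiom T): yes — every world is S-related to itself.
So F validates K, D; KD45 would additionally require S to be Euclidean and transitive. The strongest is D.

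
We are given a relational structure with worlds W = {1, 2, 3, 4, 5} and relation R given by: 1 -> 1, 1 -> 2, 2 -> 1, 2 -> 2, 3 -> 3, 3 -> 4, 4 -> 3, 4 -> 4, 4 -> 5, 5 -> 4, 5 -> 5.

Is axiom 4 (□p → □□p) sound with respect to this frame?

The schema 4 characterises exactly the transitive frames.
Transitive: no — 3 R 4 and 4 R 5, but not 3 R 5.

No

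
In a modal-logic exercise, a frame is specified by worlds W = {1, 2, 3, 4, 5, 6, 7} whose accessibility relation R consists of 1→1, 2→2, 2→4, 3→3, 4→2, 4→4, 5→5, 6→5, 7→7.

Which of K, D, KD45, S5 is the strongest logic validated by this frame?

Serial (axiom D): yes — every world has a successor (e.g. 1 R 1).
Euclidean (axiom 5): yes — any two successors of a common world are R-related.
Transitive (axiom 4): yes — every two-step R-path is closed by a direct edge.
Reflexive (axiom T): no — 6 is not related to itself.
So F validates K, D, KD45; S5 would additionally require R to be reflexive. The strongest is KD45.

KD45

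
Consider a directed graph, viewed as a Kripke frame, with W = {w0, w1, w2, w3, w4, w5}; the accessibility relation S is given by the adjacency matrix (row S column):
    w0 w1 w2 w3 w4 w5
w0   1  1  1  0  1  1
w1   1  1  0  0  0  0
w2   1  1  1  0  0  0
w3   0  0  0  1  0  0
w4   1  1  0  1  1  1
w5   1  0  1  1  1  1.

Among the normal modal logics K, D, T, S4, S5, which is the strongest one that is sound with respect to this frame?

Serial (axiom D): yes — every world has a successor (e.g. w0 S w0).
Reflexive (axiom T): yes — every world is S-related to itself.
Transitive (axiom 4): no — w0 S w4 and w4 S w3, but not w0 S w3.
Euclidean (axiom 5): no — w0 S w1 and w0 S w2, but not w1 S w2.
So F validates K, D, T; S4 would additionally require S to be transitive. The strongest is T.

T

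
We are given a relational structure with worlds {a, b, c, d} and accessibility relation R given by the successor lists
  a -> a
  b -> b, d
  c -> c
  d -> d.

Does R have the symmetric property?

No

Symmetric: no — b R d but not d R b.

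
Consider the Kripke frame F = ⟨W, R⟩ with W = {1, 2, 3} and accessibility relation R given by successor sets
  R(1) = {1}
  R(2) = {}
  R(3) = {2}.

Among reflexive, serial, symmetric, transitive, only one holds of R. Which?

Reflexive: no — 2 is not related to itself.
Serial: no — 2 has no R-successor.
Symmetric: no — 3 R 2 but not 2 R 3.
Transitive: yes — every two-step R-path is closed by a direct edge.
Only transitive holds.

transitive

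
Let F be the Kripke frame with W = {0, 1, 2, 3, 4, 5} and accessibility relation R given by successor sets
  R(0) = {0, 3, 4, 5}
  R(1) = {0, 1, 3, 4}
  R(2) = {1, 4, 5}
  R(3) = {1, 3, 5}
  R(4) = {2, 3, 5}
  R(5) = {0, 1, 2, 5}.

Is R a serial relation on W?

Yes

Serial: yes — every world has a successor (e.g. 0 R 0).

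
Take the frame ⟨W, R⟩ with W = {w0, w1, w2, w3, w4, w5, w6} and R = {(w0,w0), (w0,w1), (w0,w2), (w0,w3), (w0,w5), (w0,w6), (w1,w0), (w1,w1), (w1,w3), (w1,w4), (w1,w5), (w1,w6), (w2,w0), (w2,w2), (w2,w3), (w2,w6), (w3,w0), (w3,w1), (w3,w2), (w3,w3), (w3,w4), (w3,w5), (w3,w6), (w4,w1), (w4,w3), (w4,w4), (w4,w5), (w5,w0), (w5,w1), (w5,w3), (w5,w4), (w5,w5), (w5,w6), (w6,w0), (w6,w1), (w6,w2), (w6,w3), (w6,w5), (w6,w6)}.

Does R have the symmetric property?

Symmetric: yes — every pair in R has its reverse in R.

Yes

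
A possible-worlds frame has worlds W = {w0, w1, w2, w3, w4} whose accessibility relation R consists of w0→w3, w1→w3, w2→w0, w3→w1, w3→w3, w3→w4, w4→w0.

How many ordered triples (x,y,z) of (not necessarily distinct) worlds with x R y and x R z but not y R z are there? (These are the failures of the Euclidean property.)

7

Enumerating: (w2,w0,w0), (w3,w1,w1), (w3,w1,w4), (w3,w4,w1), (w3,w4,w3), (w3,w4,w4), (w4,w0,w0).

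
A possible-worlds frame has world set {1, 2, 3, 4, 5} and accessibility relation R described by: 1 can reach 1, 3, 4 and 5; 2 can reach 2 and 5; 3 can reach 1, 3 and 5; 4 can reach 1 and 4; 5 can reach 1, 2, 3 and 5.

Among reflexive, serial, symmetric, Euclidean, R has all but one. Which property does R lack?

Reflexive: yes — every world is R-related to itself.
Serial: yes — every world has a successor (e.g. 1 R 1).
Symmetric: yes — every pair in R has its reverse in R.
Euclidean: no — 1 R 3 and 1 R 4, but not 3 R 4.
Only Euclidean fails.

Euclidean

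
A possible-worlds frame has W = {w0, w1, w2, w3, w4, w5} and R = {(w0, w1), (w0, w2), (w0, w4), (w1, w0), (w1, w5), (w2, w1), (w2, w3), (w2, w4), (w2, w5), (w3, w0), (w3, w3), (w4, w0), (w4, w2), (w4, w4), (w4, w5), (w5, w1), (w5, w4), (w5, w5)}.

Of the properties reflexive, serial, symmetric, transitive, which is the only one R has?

serial

Reflexive: no — w0 is not related to itself.
Serial: yes — every world has a successor (e.g. w0 R w1).
Symmetric: no — w0 R w2 but not w2 R w0.
Transitive: no — w0 R w1 and w1 R w5, but not w0 R w5.
Only serial holds.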